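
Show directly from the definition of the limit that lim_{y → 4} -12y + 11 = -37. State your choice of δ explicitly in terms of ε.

Let ε > 0 be given. We need δ > 0 so that 0 < |y − 4| < δ implies |(-12y + 11) + 37| < ε.
|(-12y + 11) + 37| = |-12y + 48| = 12|y − 4|.
Thus it suffices that |y − 4| < ε/12.
Choosing δ = ε/12 gives |(-12y + 11) + 37| = 12|y − 4| < ε whenever |y − 4| < δ.

δ = ε/12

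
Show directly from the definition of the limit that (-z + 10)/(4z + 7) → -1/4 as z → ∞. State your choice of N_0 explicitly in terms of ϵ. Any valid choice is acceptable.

N_0 = (47/16)/ϵ

Fix ϵ > 0. We seek N_0 > 0 such that z > N_0 implies |(-z + 10)/(4z + 7) + 1/4| < ϵ.
(-z + 10)/(4z + 7) + 1/4 = (4(-z + 10) − (-1)(4z + 7)) / (4(4z + 7)) = 47/(4(4z + 7)).
For z > 0 we have 4z + 7 > 4z, so |(-z + 10)/(4z + 7) + 1/4| = 47/(4(4z + 7)) < 47/(4·4z) = (47/16)/z.
Thus |(-z + 10)/(4z + 7) + 1/4| < ϵ whenever z > (47/16)/ϵ.
Take N_0 = (47/16)/ϵ. If z > N_0 then |(-z + 10)/(4z + 7) + 1/4| < (47/16)/z < ϵ.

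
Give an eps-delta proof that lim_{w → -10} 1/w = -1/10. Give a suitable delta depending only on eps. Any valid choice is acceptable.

delta = min(5, 50eps)

Let eps > 0 be given. We seek delta > 0 such that 0 < |w + 10| < delta implies |1/w + 1/10| < eps.
|1/w + 1/10| = |-10 − w|/(10·|w|) = |w + 10|/(10|w|).
Require delta ≤ 5 so that |w| > 10 − 5 = 5, hence 10|w| > 50.
Then |1/w + 1/10| < |w + 10|/50, which is < eps when |w + 10| < 50eps.
Take delta = min(5, 50eps). Then 0 < |w + 10| < delta gives both |w + 10| < 5 and |w + 10| < 50eps, so |1/w + 1/10| < eps.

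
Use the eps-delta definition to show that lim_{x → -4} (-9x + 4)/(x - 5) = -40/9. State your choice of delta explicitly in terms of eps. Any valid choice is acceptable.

delta = min(9/2, (81/82)eps)

Let eps > 0 be given. We want delta > 0 with 0 < |x + 4| < delta ⇒ |(-9x + 4)/(x - 5) + 40/9| < eps.
Combining over a common denominator, (-9x + 4)/(x - 5) + 40/9 = [(-9x + 4)·(-9) − 40·(x - 5)] / [(-9)·(x - 5)] = 41(x + 4) / ((-9)(x - 5)).
So |(-9x + 4)/(x - 5) + 40/9| = 41|x + 4| / (9·|x − 5|).
Restrict delta ≤ 9/2. Then |x + 4| < 9/2 gives |x − 5| = |(x + 4) + (-9)| ≥ 9 − 9/2 = 9/2.
Hence |(-9x + 4)/(x - 5) + 40/9| < 41|x + 4|/(9·(9/2)) = (82/81)|x + 4|, which is < eps once |x + 4| < (81/82)eps.
Take delta = min(9/2, (81/82)eps). Then 0 < |x + 4| < delta forces both bounds, so |(-9x + 4)/(x - 5) + 40/9| < eps.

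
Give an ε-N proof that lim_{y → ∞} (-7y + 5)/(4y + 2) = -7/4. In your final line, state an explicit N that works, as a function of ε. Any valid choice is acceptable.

N = (17/8)/ε

Suppose ε > 0. We seek N > 0 such that y > N implies |(-7y + 5)/(4y + 2) + 7/4| < ε.
(-7y + 5)/(4y + 2) + 7/4 = (4(-7y + 5) − (-7)(4y + 2)) / (4(4y + 2)) = 34/(4(4y + 2)).
For y > 0 we have 4y + 2 > 4y, so |(-7y + 5)/(4y + 2) + 7/4| = 34/(4(4y + 2)) < 34/(4·4y) = (17/8)/y.
Thus |(-7y + 5)/(4y + 2) + 7/4| < ε whenever y > (17/8)/ε.
Take N = (17/8)/ε. If y > N then |(-7y + 5)/(4y + 2) + 7/4| < (17/8)/y < ε.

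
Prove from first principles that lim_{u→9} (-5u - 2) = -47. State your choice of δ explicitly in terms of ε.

Suppose ε > 0. We need δ > 0 so that 0 < |u − 9| < δ implies |(-5u - 2) + 47| < ε.
|(-5u - 2) + 47| = |-5u + 45| = 5|u − 9|.
Thus it suffices that |u − 9| < ε/5.
Choosing δ = ε/5 gives |(-5u - 2) + 47| = 5|u − 9| < ε whenever |u − 9| < δ.

δ = ε/5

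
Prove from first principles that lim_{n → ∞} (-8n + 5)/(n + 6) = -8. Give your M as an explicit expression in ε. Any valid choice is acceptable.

Suppose ε > 0. For n ≥ 1, |(-8n + 5)/(n + 6) + 8| = |53|/((n + 6)) = 53/((n + 6)).
Since n + 6 ≥ n for n ≥ 1, this is ≤ 53/(n) = 53/n.
So |(-8n + 5)/(n + 6) + 8| < ε whenever n > 53/ε.
Take M = 53/ε. If n > M then |(-8n + 5)/(n + 6) + 8| ≤ 53/n < ε.

M = 53/ε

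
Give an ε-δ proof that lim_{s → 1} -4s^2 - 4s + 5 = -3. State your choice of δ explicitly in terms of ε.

δ = min(1, ε/16)

Let ε > 0 be given. We want δ > 0 such that 0 < |s − 1| < δ implies |(-4s^2 - 4s + 5) + 3| < ε.
(-4s^2 - 4s + 5) + 3 = -4s^2 - 4s + 8 = (s − 1)(-4s - 8).
So |(-4s^2 - 4s + 5) + 3| = |s − 1|·|-4s - 8|.
Assume first that |s − 1| < 1, so |s| < 2. Then |-4s - 8| ≤ 4·2 + 8 = 16.
Hence |(-4s^2 - 4s + 5) + 3| ≤ 16|s − 1| < ε provided |s − 1| < ε/16.
Choosing δ = min(1, ε/16) ensures both conditions, hence |(-4s^2 - 4s + 5) + 3| < ε.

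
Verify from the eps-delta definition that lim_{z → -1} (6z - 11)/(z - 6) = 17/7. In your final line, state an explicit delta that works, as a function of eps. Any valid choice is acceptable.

delta = min(7/2, (49/50)eps)

Fix eps > 0. We want delta > 0 with 0 < |z + 1| < delta ⇒ |(6z - 11)/(z - 6) − (17/7)| < eps.
Combining over a common denominator, (6z - 11)/(z - 6) − (17/7) = [(6z - 11)·(-7) − (-17)·(z - 6)] / [(-7)·(z - 6)] = -25(z + 1) / ((-7)(z - 6)).
So |(6z - 11)/(z - 6) − (17/7)| = 25|z + 1| / (7·|z − 6|).
Restrict delta ≤ 7/2. Then |z + 1| < 7/2 gives |z − 6| = |(z + 1) + (-7)| ≥ 7 − 7/2 = 7/2.
Hence |(6z - 11)/(z - 6) − (17/7)| < 25|z + 1|/(7·(7/2)) = (50/49)|z + 1|, which is < eps once |z + 1| < (49/50)eps.
Take delta = min(7/2, (49/50)eps). Then 0 < |z + 1| < delta forces both bounds, so |(6z - 11)/(z - 6) − (17/7)| < eps.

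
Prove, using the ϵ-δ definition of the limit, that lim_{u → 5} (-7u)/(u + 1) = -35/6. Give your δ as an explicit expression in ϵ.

Let ϵ > 0 be given. We want δ > 0 with 0 < |u − 5| < δ ⇒ |(-7u)/(u + 1) + 35/6| < ϵ.
Combining over a common denominator, (-7u)/(u + 1) + 35/6 = [(-7u)·6 − (-35)·(u + 1)] / [6·(u + 1)] = -7(u − 5) / (6(u + 1)).
So |(-7u)/(u + 1) + 35/6| = 7|u − 5| / (6·|u + 1|).
Restrict δ ≤ 3. Then |u − 5| < 3 gives |u + 1| = |(u − 5) + 6| ≥ 6 − 3 = 3.
Hence |(-7u)/(u + 1) + 35/6| < 7|u − 5|/(6·3) = (7/18)|u − 5|, which is < ϵ once |u − 5| < (18/7)ϵ.
Take δ = min(3, (18/7)ϵ). Then 0 < |u − 5| < δ forces both bounds, so |(-7u)/(u + 1) + 35/6| < ϵ.

δ = min(3, (18/7)ϵ)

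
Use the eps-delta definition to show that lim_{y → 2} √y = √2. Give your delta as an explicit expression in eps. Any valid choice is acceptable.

Suppose eps > 0. We want delta > 0 such that 0 < |y − 2| < delta implies |√y − √2| < eps.
Multiplying by the conjugate, |√y − √2| = |y − 2|/(√y + √2).
Restrict delta ≤ 2 so that |y − 2| < 2 forces y > 0, and then √y + √2 > √2.
Hence |√y − √2| < |y − 2|/√2, which is < eps once |y − 2| < √2·eps.
Take delta = min(2, √2·eps). If 0 < |y − 2| < delta then y > 0 and |√y − √2| < |y − 2|/√2 < eps.

delta = min(2, √2·eps)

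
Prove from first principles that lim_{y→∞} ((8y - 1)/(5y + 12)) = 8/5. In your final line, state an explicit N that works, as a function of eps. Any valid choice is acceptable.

N = (101/25)/eps

Fix eps > 0. We seek N > 0 such that y > N implies |(8y - 1)/(5y + 12) − (8/5)| < eps.
(8y - 1)/(5y + 12) − (8/5) = (5(8y - 1) − 8(5y + 12)) / (5(5y + 12)) = -101/(5(5y + 12)).
For y > 0 we have 5y + 12 > 5y, so |(8y - 1)/(5y + 12) − (8/5)| = 101/(5(5y + 12)) < 101/(5·5y) = (101/25)/y.
Thus |(8y - 1)/(5y + 12) − (8/5)| < eps whenever y > (101/25)/eps.
Take N = (101/25)/eps. If y > N then |(8y - 1)/(5y + 12) − (8/5)| < (101/25)/y < eps.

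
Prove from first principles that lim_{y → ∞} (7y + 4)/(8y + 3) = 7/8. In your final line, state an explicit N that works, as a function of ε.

N = (11/64)/ε

Fix ε > 0. We seek N > 0 such that y > N implies |(7y + 4)/(8y + 3) − (7/8)| < ε.
(7y + 4)/(8y + 3) − (7/8) = (8(7y + 4) − 7(8y + 3)) / (8(8y + 3)) = 11/(8(8y + 3)).
For y > 0 we have 8y + 3 > 8y, so |(7y + 4)/(8y + 3) − (7/8)| = 11/(8(8y + 3)) < 11/(8·8y) = (11/64)/y.
Thus |(7y + 4)/(8y + 3) − (7/8)| < ε whenever y > (11/64)/ε.
Take N = (11/64)/ε. If y > N then |(7y + 4)/(8y + 3) − (7/8)| < (11/64)/y < ε.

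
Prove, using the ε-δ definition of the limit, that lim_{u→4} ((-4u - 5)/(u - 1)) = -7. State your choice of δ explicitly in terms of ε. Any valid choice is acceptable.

Let ε > 0 be given. We want δ > 0 with 0 < |u − 4| < δ ⇒ |(-4u - 5)/(u - 1) + 7| < ε.
Combining over a common denominator, (-4u - 5)/(u - 1) + 7 = [(-4u - 5)·3 − (-21)·(u - 1)] / [3·(u - 1)] = 9(u − 4) / (3(u - 1)).
So |(-4u - 5)/(u - 1) + 7| = 9|u − 4| / (3·|u − 1|).
Require δ ≤ 3/2, so |u − 1| ≥ |3| − |u − 4| > 3 − 3/2 = 3/2.
Hence |(-4u - 5)/(u - 1) + 7| < 9|u − 4|/(3·(3/2)) = 2|u − 4|, which is < ε once |u − 4| < (1/2)ε.
Take δ = min(3/2, (1/2)ε). Then 0 < |u − 4| < δ forces both bounds, so |(-4u - 5)/(u - 1) + 7| < ε.

δ = min(3/2, (1/2)ε)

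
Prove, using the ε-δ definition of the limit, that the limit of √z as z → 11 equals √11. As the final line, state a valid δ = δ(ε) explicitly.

δ = min(11, √11·ε)

Suppose ε > 0. We want δ > 0 such that 0 < |z − 11| < δ implies |√z − √11| < ε.
Multiplying by the conjugate, |√z − √11| = |z − 11|/(√z + √11).
Restrict δ ≤ 11 so that |z − 11| < 11 forces z > 0, and then √z + √11 > √11.
Hence |√z − √11| < |z − 11|/√11, which is < ε once |z − 11| < √11·ε.
Take δ = min(11, √11·ε). If 0 < |z − 11| < δ then z > 0 and |√z − √11| < |z − 11|/√11 < ε.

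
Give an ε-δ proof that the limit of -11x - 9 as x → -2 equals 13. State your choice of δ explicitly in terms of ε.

Fix ε > 0. We need δ > 0 so that 0 < |x + 2| < δ implies |(-11x - 9) − 13| < ε.
Since (-11x - 9) − 13 = -11(x + 2), we have |(-11x - 9) − 13| = 11|x + 2|.
Thus it suffices that |x + 2| < ε/11.
Choosing δ = ε/11 gives |(-11x - 9) − 13| = 11|x + 2| < ε whenever |x + 2| < δ.

δ = ε/11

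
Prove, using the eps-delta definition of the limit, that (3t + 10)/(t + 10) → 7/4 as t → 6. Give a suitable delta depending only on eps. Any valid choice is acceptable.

Let eps > 0. We want delta > 0 with 0 < |t − 6| < delta ⇒ |(3t + 10)/(t + 10) − (7/4)| < eps.
Combining over a common denominator, (3t + 10)/(t + 10) − (7/4) = [(3t + 10)·16 − 28·(t + 10)] / [16·(t + 10)] = 20(t − 6) / (16(t + 10)).
So |(3t + 10)/(t + 10) − (7/4)| = 20|t − 6| / (16·|t + 10|).
Require delta ≤ 8, so |t + 10| ≥ |16| − |t − 6| > 16 − 8 = 8.
Hence |(3t + 10)/(t + 10) − (7/4)| < 20|t − 6|/(16·8) = (5/32)|t − 6|, which is < eps once |t − 6| < (32/5)eps.
Take delta = min(8, (32/5)eps). Then 0 < |t − 6| < delta forces both bounds, so |(3t + 10)/(t + 10) − (7/4)| < eps.

delta = min(8, (32/5)eps)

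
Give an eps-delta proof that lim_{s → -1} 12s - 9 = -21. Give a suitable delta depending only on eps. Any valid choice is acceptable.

delta = eps/12

Let eps > 0. We need delta > 0 so that 0 < |s + 1| < delta implies |(12s - 9) + 21| < eps.
|(12s - 9) + 21| = |12s + 12| = 12|s + 1|.
Thus it suffices that |s + 1| < eps/12.
Take delta = eps/12. If 0 < |s + 1| < delta then |(12s - 9) + 21| = 12|s + 1| < 12·(eps/12) = eps.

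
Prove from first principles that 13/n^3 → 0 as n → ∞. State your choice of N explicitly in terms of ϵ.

N = (13/ϵ)^{1/3}

Suppose ϵ > 0. For n ≥ 1, |13/n^3 − 0| = 13/n^3.
13/n^3 < ϵ ⇔ n^3 > 13/ϵ ⇔ n > (13/ϵ)^{1/3}.
Take N = (13/ϵ)^{1/3}. Then n > N implies 13/n^3 < ϵ.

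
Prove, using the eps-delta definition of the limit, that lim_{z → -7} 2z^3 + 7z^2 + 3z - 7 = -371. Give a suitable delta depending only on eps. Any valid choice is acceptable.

delta = min(1, eps/236)

Let eps > 0. We want delta > 0 such that 0 < |z + 7| < delta implies |(2z^3 + 7z^2 + 3z - 7) + 371| < eps.
(2z^3 + 7z^2 + 3z - 7) + 371 = 2z^3 + 7z^2 + 3z + 364 = (z + 7)(2z^2 - 7z + 52).
So |(2z^3 + 7z^2 + 3z - 7) + 371| = |z + 7|·|2z^2 - 7z + 52|.
Assume first that |z + 7| < 1, so |z| < 8. Then |2z^2 - 7z + 52| ≤ 2·8^2 + 7·8 + 52 = 236.
Hence |(2z^3 + 7z^2 + 3z - 7) + 371| ≤ 236|z + 7| < eps provided |z + 7| < eps/236.
Choosing delta = min(1, eps/236) ensures both conditions, hence |(2z^3 + 7z^2 + 3z - 7) + 371| < eps.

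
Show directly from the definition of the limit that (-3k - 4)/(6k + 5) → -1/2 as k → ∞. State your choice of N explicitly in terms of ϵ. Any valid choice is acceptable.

N = (1/4)/ϵ

Let ϵ > 0 be given. For k ≥ 1, |(-3k - 4)/(6k + 5) + 1/2| = |-9|/(6(6k + 5)) = 9/(6(6k + 5)).
Since 6k + 5 ≥ 6k for k ≥ 1, this is ≤ 9/(6·6k) = (1/4)/k.
So |(-3k - 4)/(6k + 5) + 1/2| < ϵ whenever k > (1/4)/ϵ.
Take N = (1/4)/ϵ. If k > N then |(-3k - 4)/(6k + 5) + 1/2| ≤ (1/4)/k < ϵ.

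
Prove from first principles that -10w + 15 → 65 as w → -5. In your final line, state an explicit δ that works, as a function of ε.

Let ε > 0. We need δ > 0 so that 0 < |w + 5| < δ implies |(-10w + 15) − 65| < ε.
|(-10w + 15) − 65| = |-10w - 50| = 10|w + 5|.
Thus it suffices that |w + 5| < ε/10.
Take δ = ε/10. If 0 < |w + 5| < δ then |(-10w + 15) − 65| = 10|w + 5| < 10·(ε/10) = ε.

δ = ε/10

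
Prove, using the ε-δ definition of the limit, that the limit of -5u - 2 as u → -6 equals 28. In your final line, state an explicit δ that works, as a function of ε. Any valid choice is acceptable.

Let ε > 0. We need δ > 0 so that 0 < |u + 6| < δ implies |(-5u - 2) − 28| < ε.
Since (-5u - 2) − 28 = -5(u + 6), we have |(-5u - 2) − 28| = 5|u + 6|.
So 5|u + 6| < ε exactly when |u + 6| < ε/5.
Take δ = ε/5. If 0 < |u + 6| < δ then |(-5u - 2) − 28| = 5|u + 6| < 5·(ε/5) = ε.

δ = ε/5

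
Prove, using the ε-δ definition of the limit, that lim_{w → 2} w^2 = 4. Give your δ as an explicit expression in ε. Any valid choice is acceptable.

Let ε > 0 be given. We seek δ > 0 with 0 < |w − 2| < δ ⇒ |w^2 − 4| < ε.
Factor: w^2 − 4 = (w − 2)(w + 2), so |w^2 − 4| = |w − 2|·|w + 2|.
Impose δ ≤ 1 so that |w| < 3; then |w + 2| ≤ 5.
Hence |w^2 − 4| ≤ 5|w − 2|, which is < ε once |w − 2| < ε/5.
Take δ = min(1, ε/5). If 0 < |w − 2| < δ then both bounds hold and |w^2 − 4| ≤ 5|w − 2| < 5·(ε/5) = ε.

δ = min(1, ε/5)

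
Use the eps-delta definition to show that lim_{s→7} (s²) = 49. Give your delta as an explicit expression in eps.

delta = min(1, eps/15)

Let eps > 0. We seek delta > 0 with 0 < |s − 7| < delta ⇒ |s² − 49| < eps.
Factor: s² − 49 = (s − 7)(s + 7), so |s² − 49| = |s − 7|·|s + 7|.
Impose delta ≤ 1 so that |s| < 8; then |s + 7| ≤ 15.
Hence |s² − 49| ≤ 15|s − 7|, which is < eps once |s − 7| < eps/15.
Take delta = min(1, eps/15). If 0 < |s − 7| < delta then both bounds hold and |s² − 49| ≤ 15|s − 7| < 15·(eps/15) = eps.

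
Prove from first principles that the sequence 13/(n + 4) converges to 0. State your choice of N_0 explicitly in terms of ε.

N_0 = 13/ε

Fix ε > 0. For n ≥ 1, |13/(n + 4) − 0| = 13/(n + 4) ≤ 13/n.
We need 13/n < ε, i.e. n > 13/ε.
Take N_0 = 13/ε. If n > N_0 then |13/(n + 4)| ≤ 13/n < ε.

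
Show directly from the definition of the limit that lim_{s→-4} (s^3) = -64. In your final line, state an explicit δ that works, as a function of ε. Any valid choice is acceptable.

δ = min(1, ε/61)

Let ε > 0. We seek δ > 0 with 0 < |s + 4| < δ ⇒ |s^3 + 64| < ε.
Factor: s^3 + 64 = (s + 4)(s^2 - 4s + 16), so |s^3 + 64| = |s + 4|·|s^2 - 4s + 16|.
Impose δ ≤ 1 so that |s| < 5; then |s^2 - 4s + 16| ≤ 61.
Hence |s^3 + 64| ≤ 61|s + 4|, which is < ε once |s + 4| < ε/61.
Take δ = min(1, ε/61). If 0 < |s + 4| < δ then both bounds hold and |s^3 + 64| ≤ 61|s + 4| < 61·(ε/61) = ε.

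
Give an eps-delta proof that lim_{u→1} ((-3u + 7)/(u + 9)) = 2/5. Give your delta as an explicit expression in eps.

Let eps > 0. We want delta > 0 with 0 < |u − 1| < delta ⇒ |(-3u + 7)/(u + 9) − (2/5)| < eps.
Combining over a common denominator, (-3u + 7)/(u + 9) − (2/5) = [(-3u + 7)·10 − 4·(u + 9)] / [10·(u + 9)] = -34(u − 1) / (10(u + 9)).
So |(-3u + 7)/(u + 9) − (2/5)| = 34|u − 1| / (10·|u + 9|).
Require delta ≤ 5, so |u + 9| ≥ |10| − |u − 1| > 10 − 5 = 5.
Hence |(-3u + 7)/(u + 9) − (2/5)| < 34|u − 1|/(10·5) = (17/25)|u − 1|, which is < eps once |u − 1| < (25/17)eps.
Take delta = min(5, (25/17)eps). Then 0 < |u − 1| < delta forces both bounds, so |(-3u + 7)/(u + 9) − (2/5)| < eps.

delta = min(5, (25/17)eps)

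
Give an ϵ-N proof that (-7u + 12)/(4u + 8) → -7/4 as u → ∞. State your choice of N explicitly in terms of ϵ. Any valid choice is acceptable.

Let ϵ > 0 be given. We seek N > 0 such that u > N implies |(-7u + 12)/(4u + 8) + 7/4| < ϵ.
(-7u + 12)/(4u + 8) + 7/4 = (4(-7u + 12) − (-7)(4u + 8)) / (4(4u + 8)) = 104/(4(4u + 8)).
For u > 0 we have 4u + 8 > 4u, so |(-7u + 12)/(4u + 8) + 7/4| = 104/(4(4u + 8)) < 104/(4·4u) = (13/2)/u.
Thus |(-7u + 12)/(4u + 8) + 7/4| < ϵ whenever u > (13/2)/ϵ.
Take N = (13/2)/ϵ. If u > N then |(-7u + 12)/(4u + 8) + 7/4| < (13/2)/u < ϵ.

N = (13/2)/ϵ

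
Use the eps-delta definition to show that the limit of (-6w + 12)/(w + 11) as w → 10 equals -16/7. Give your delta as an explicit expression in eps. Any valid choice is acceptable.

Fix eps > 0. We want delta > 0 with 0 < |w − 10| < delta ⇒ |(-6w + 12)/(w + 11) + 16/7| < eps.
Combining over a common denominator, (-6w + 12)/(w + 11) + 16/7 = [(-6w + 12)·21 − (-48)·(w + 11)] / [21·(w + 11)] = -78(w − 10) / (21(w + 11)).
So |(-6w + 12)/(w + 11) + 16/7| = 78|w − 10| / (21·|w + 11|).
Require delta ≤ 21/2, so |w + 11| ≥ |21| − |w − 10| > 21 − 21/2 = 21/2.
Hence |(-6w + 12)/(w + 11) + 16/7| < 78|w − 10|/(21·(21/2)) = (52/147)|w − 10|, which is < eps once |w − 10| < (147/52)eps.
Take delta = min(21/2, (147/52)eps). Then 0 < |w − 10| < delta forces both bounds, so |(-6w + 12)/(w + 11) + 16/7| < eps.

delta = min(21/2, (147/52)eps)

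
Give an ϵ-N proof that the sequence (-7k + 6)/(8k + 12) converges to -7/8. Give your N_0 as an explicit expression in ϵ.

N_0 = (33/16)/ϵ

Let ϵ > 0 be given. For k ≥ 1, |(-7k + 6)/(8k + 12) + 7/8| = |132|/(8(8k + 12)) = 132/(8(8k + 12)).
Since 8k + 12 ≥ 8k for k ≥ 1, this is ≤ 132/(8·8k) = (33/16)/k.
So |(-7k + 6)/(8k + 12) + 7/8| < ϵ whenever k > (33/16)/ϵ.
Take N_0 = (33/16)/ϵ. If k > N_0 then |(-7k + 6)/(8k + 12) + 7/8| ≤ (33/16)/k < ϵ.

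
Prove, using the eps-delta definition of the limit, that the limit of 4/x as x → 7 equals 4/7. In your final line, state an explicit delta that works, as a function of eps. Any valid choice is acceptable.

Suppose eps > 0. We seek delta > 0 such that 0 < |x − 7| < delta implies |4/x − (4/7)| < eps.
|4/x − (4/7)| = 4·|7 − x|/(7·|x|) = 4|x − 7|/(7|x|).
Require delta ≤ 7/2 so that |x| > 7 − 7/2 = 7/2, hence 7|x| > 49/2.
Then |4/x − (4/7)| < 4|x − 7|/(49/2), which is < eps when |x − 7| < (49/8)eps.
Take delta = min(7/2, (49/8)eps). Then 0 < |x − 7| < delta gives both |x − 7| < 7/2 and |x − 7| < (49/8)eps, so |4/x − (4/7)| < eps.

delta = min(7/2, (49/8)eps)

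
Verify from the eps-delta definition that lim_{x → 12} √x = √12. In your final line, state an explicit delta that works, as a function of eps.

delta = min(12, √12·eps)

Let eps > 0. We want delta > 0 such that 0 < |x − 12| < delta implies |√x − √12| < eps.
Rationalise: √x − √12 = (x − 12)/(√x + √12), so |√x − √12| = |x − 12|/(√x + √12).
Restrict delta ≤ 12 so that |x − 12| < 12 forces x > 0, and then √x + √12 > √12.
Hence |√x − √12| < |x − 12|/√12, which is < eps once |x − 12| < √12·eps.
Take delta = min(12, √12·eps). If 0 < |x − 12| < delta then x > 0 and |√x − √12| < |x − 12|/√12 < eps.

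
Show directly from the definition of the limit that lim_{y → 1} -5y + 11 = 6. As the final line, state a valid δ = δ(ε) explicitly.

Let ε > 0. We need δ > 0 so that 0 < |y − 1| < δ implies |(-5y + 11) − 6| < ε.
Since (-5y + 11) − 6 = -5(y − 1), we have |(-5y + 11) − 6| = 5|y − 1|.
So 5|y − 1| < ε exactly when |y − 1| < ε/5.
Take δ = ε/5. If 0 < |y − 1| < δ then |(-5y + 11) − 6| = 5|y − 1| < 5·(ε/5) = ε.

δ = ε/5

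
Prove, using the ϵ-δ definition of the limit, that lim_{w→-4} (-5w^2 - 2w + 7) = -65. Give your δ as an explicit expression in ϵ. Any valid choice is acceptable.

Let ϵ > 0 be given. We want δ > 0 such that 0 < |w + 4| < δ implies |(-5w^2 - 2w + 7) + 65| < ϵ.
(-5w^2 - 2w + 7) + 65 = -5w^2 - 2w + 72 = (w + 4)(-5w + 18).
So |(-5w^2 - 2w + 7) + 65| = |w + 4|·|-5w + 18|.
Require δ ≤ 2. Then |w + 4| < 2 gives |w| < 6, and by the triangle inequality |-5w + 18| ≤ 5·6 + 18 = 48.
Hence |(-5w^2 - 2w + 7) + 65| ≤ 48|w + 4| < ϵ provided |w + 4| < ϵ/48.
Choosing δ = min(2, ϵ/48) ensures both conditions, hence |(-5w^2 - 2w + 7) + 65| < ϵ.

δ = min(2, ϵ/48)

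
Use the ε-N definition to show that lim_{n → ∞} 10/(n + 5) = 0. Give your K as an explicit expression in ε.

K = 10/ε

Let ε > 0 be given. For n ≥ 1, |10/(n + 5) − 0| = 10/(n + 5) ≤ 10/n.
We need 10/n < ε, i.e. n > 10/ε.
Take K = 10/ε. If n > K then |10/(n + 5)| ≤ 10/n < ε.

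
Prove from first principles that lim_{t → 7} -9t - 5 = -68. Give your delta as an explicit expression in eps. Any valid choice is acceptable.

delta = eps/9

Let eps > 0 be given. We need delta > 0 so that 0 < |t − 7| < delta implies |(-9t - 5) + 68| < eps.
Since (-9t - 5) + 68 = -9(t − 7), we have |(-9t - 5) + 68| = 9|t − 7|.
So 9|t − 7| < eps exactly when |t − 7| < eps/9.
Choosing delta = eps/9 gives |(-9t - 5) + 68| = 9|t − 7| < eps whenever |t − 7| < delta.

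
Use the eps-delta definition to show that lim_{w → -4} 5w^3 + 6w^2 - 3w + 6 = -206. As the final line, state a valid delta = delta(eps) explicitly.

Suppose eps > 0. We want delta > 0 such that 0 < |w + 4| < delta implies |(5w^3 + 6w^2 - 3w + 6) + 206| < eps.
(5w^3 + 6w^2 - 3w + 6) + 206 = 5w^3 + 6w^2 - 3w + 212 = (w + 4)(5w^2 - 14w + 53).
So |(5w^3 + 6w^2 - 3w + 6) + 206| = |w + 4|·|5w^2 - 14w + 53|.
Assume first that |w + 4| < 2, so |w| < 6. Then |5w^2 - 14w + 53| ≤ 5·6^2 + 14·6 + 53 = 317.
Hence |(5w^3 + 6w^2 - 3w + 6) + 206| ≤ 317|w + 4| < eps provided |w + 4| < eps/317.
Take delta = min(2, eps/317). Then 0 < |w + 4| < delta gives both |w + 4| < 2 and |w + 4| < eps/317, so |(5w^3 + 6w^2 - 3w + 6) + 206| < eps.

delta = min(2, eps/317)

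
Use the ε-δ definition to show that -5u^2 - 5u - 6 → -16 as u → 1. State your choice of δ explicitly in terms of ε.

δ = min(2, ε/25)

Suppose ε > 0. We want δ > 0 such that 0 < |u − 1| < δ implies |(-5u^2 - 5u - 6) + 16| < ε.
(-5u^2 - 5u - 6) + 16 = -5u^2 - 5u + 10 = (u − 1)(-5u - 10).
So |(-5u^2 - 5u - 6) + 16| = |u − 1|·|-5u - 10|.
Require δ ≤ 2. Then |u − 1| < 2 gives |u| < 3, and by the triangle inequality |-5u - 10| ≤ 5·3 + 10 = 25.
Hence |(-5u^2 - 5u - 6) + 16| ≤ 25|u − 1| < ε provided |u − 1| < ε/25.
Choosing δ = min(2, ε/25) ensures both conditions, hence |(-5u^2 - 5u - 6) + 16| < ε.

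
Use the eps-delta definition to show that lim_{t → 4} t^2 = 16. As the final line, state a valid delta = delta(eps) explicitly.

Let eps > 0. We seek delta > 0 with 0 < |t − 4| < delta ⇒ |t^2 − 16| < eps.
Factor: t^2 − 16 = (t − 4)(t + 4), so |t^2 − 16| = |t − 4|·|t + 4|.
Impose delta ≤ 2 so that |t| < 6; then |t + 4| ≤ 10.
Hence |t^2 − 16| ≤ 10|t − 4|, which is < eps once |t − 4| < eps/10.
Take delta = min(2, eps/10). If 0 < |t − 4| < delta then both bounds hold and |t^2 − 16| ≤ 10|t − 4| < 10·(eps/10) = eps.

delta = min(2, eps/10)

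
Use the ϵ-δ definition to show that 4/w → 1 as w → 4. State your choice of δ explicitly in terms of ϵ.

δ = min(2, 2ϵ)

Suppose ϵ > 0. We seek δ > 0 such that 0 < |w − 4| < δ implies |4/w − 1| < ϵ.
|4/w − 1| = 4·|4 − w|/(4·|w|) = 4|w − 4|/(4|w|).
Require δ ≤ 2 so that |w| > 4 − 2 = 2, hence 4|w| > 8.
Then |4/w − 1| < 4|w − 4|/8, which is < ϵ when |w − 4| < 2ϵ.
Take δ = min(2, 2ϵ). Then 0 < |w − 4| < δ gives both |w − 4| < 2 and |w − 4| < 2ϵ, so |4/w − 1| < ϵ.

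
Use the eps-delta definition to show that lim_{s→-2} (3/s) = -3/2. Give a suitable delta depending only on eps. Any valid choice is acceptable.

Fix eps > 0. We seek delta > 0 such that 0 < |s + 2| < delta implies |3/s + 3/2| < eps.
|3/s + 3/2| = 3·|-2 − s|/(2·|s|) = 3|s + 2|/(2|s|).
Restrict delta ≤ 1. Then |s + 2| < 1 gives |s| > 1, so 2|s| > 2.
Then |3/s + 3/2| < 3|s + 2|/2, which is < eps when |s + 2| < (2/3)eps.
Take delta = min(1, (2/3)eps). Then 0 < |s + 2| < delta gives both |s + 2| < 1 and |s + 2| < (2/3)eps, so |3/s + 3/2| < eps.

delta = min(1, (2/3)eps)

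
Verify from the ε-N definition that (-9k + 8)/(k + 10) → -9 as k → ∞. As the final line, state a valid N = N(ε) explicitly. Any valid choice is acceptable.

Let ε > 0. For k ≥ 1, |(-9k + 8)/(k + 10) + 9| = |98|/((k + 10)) = 98/((k + 10)).
Since k + 10 ≥ k for k ≥ 1, this is ≤ 98/(k) = 98/k.
So |(-9k + 8)/(k + 10) + 9| < ε whenever k > 98/ε.
Take N = 98/ε. If k > N then |(-9k + 8)/(k + 10) + 9| ≤ 98/k < ε.

N = 98/ε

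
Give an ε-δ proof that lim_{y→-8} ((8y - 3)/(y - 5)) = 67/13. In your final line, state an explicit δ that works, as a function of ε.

δ = min(13/2, (169/74)ε)

Suppose ε > 0. We want δ > 0 with 0 < |y + 8| < δ ⇒ |(8y - 3)/(y - 5) − (67/13)| < ε.
Combining over a common denominator, (8y - 3)/(y - 5) − (67/13) = [(8y - 3)·(-13) − (-67)·(y - 5)] / [(-13)·(y - 5)] = -37(y + 8) / ((-13)(y - 5)).
So |(8y - 3)/(y - 5) − (67/13)| = 37|y + 8| / (13·|y − 5|).
Restrict δ ≤ 13/2. Then |y + 8| < 13/2 gives |y − 5| = |(y + 8) + (-13)| ≥ 13 − 13/2 = 13/2.
Hence |(8y - 3)/(y - 5) − (67/13)| < 37|y + 8|/(13·(13/2)) = (74/169)|y + 8|, which is < ε once |y + 8| < (169/74)ε.
Take δ = min(13/2, (169/74)ε). Then 0 < |y + 8| < δ forces both bounds, so |(8y - 3)/(y - 5) − (67/13)| < ε.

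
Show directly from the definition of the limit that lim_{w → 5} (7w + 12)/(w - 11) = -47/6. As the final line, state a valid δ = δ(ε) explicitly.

Fix ε > 0. We want δ > 0 with 0 < |w − 5| < δ ⇒ |(7w + 12)/(w - 11) + 47/6| < ε.
Combining over a common denominator, (7w + 12)/(w - 11) + 47/6 = [(7w + 12)·(-6) − 47·(w - 11)] / [(-6)·(w - 11)] = -89(w − 5) / ((-6)(w - 11)).
So |(7w + 12)/(w - 11) + 47/6| = 89|w − 5| / (6·|w − 11|).
Require δ ≤ 3, so |w − 11| ≥ |-6| − |w − 5| > 6 − 3 = 3.
Hence |(7w + 12)/(w - 11) + 47/6| < 89|w − 5|/(6·3) = (89/18)|w − 5|, which is < ε once |w − 5| < (18/89)ε.
Take δ = min(3, (18/89)ε). Then 0 < |w − 5| < δ forces both bounds, so |(7w + 12)/(w - 11) + 47/6| < ε.

δ = min(3, (18/89)ε)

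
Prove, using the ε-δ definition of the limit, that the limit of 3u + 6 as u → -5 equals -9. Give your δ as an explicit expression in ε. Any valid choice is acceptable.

δ = ε/3

Let ε > 0. We need δ > 0 so that 0 < |u + 5| < δ implies |(3u + 6) + 9| < ε.
|(3u + 6) + 9| = |3u + 15| = 3|u + 5|.
So 3|u + 5| < ε exactly when |u + 5| < ε/3.
Take δ = ε/3. If 0 < |u + 5| < δ then |(3u + 6) + 9| = 3|u + 5| < 3·(ε/3) = ε.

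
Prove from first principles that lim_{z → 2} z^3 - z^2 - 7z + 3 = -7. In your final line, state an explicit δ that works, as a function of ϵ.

δ = min(2, ϵ/25)

Suppose ϵ > 0. We want δ > 0 such that 0 < |z − 2| < δ implies |(z^3 - z^2 - 7z + 3) + 7| < ϵ.
(z^3 - z^2 - 7z + 3) + 7 = z^3 - z^2 - 7z + 10 = (z − 2)(z^2 + z - 5).
So |(z^3 - z^2 - 7z + 3) + 7| = |z − 2|·|z^2 + z - 5|.
Assume first that |z − 2| < 2, so |z| < 4. Then |z^2 + z - 5| ≤ 4^2 + 4 + 5 = 25.
Hence |(z^3 - z^2 - 7z + 3) + 7| ≤ 25|z − 2| < ϵ provided |z − 2| < ϵ/25.
Choosing δ = min(2, ϵ/25) ensures both conditions, hence |(z^3 - z^2 - 7z + 3) + 7| < ϵ.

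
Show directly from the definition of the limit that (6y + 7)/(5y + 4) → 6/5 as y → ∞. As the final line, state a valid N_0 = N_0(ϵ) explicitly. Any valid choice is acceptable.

Let ϵ > 0 be given. We seek N_0 > 0 such that y > N_0 implies |(6y + 7)/(5y + 4) − (6/5)| < ϵ.
(6y + 7)/(5y + 4) − (6/5) = (5(6y + 7) − 6(5y + 4)) / (5(5y + 4)) = 11/(5(5y + 4)).
For y > 0 we have 5y + 4 > 5y, so |(6y + 7)/(5y + 4) − (6/5)| = 11/(5(5y + 4)) < 11/(5·5y) = (11/25)/y.
Thus |(6y + 7)/(5y + 4) − (6/5)| < ϵ whenever y > (11/25)/ϵ.
Take N_0 = (11/25)/ϵ. If y > N_0 then |(6y + 7)/(5y + 4) − (6/5)| < (11/25)/y < ϵ.

N_0 = (11/25)/ϵ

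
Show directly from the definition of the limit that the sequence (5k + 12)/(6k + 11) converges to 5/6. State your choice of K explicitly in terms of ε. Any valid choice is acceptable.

K = (17/36)/ε

Fix ε > 0. For k ≥ 1, |(5k + 12)/(6k + 11) − (5/6)| = |17|/(6(6k + 11)) = 17/(6(6k + 11)).
Since 6k + 11 ≥ 6k for k ≥ 1, this is ≤ 17/(6·6k) = (17/36)/k.
So |(5k + 12)/(6k + 11) − (5/6)| < ε whenever k > (17/36)/ε.
Take K = (17/36)/ε. If k > K then |(5k + 12)/(6k + 11) − (5/6)| ≤ (17/36)/k < ε.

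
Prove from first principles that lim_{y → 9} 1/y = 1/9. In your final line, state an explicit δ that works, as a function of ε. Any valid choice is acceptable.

δ = min(9/2, (81/2)ε)

Fix ε > 0. We seek δ > 0 such that 0 < |y − 9| < δ implies |1/y − (1/9)| < ε.
|1/y − (1/9)| = |9 − y|/(9·|y|) = |y − 9|/(9|y|).
Require δ ≤ 9/2 so that |y| > 9 − 9/2 = 9/2, hence 9|y| > 81/2.
Then |1/y − (1/9)| < |y − 9|/(81/2), which is < ε when |y − 9| < (81/2)ε.
Take δ = min(9/2, (81/2)ε). Then 0 < |y − 9| < δ gives both |y − 9| < 9/2 and |y − 9| < (81/2)ε, so |1/y − (1/9)| < ε.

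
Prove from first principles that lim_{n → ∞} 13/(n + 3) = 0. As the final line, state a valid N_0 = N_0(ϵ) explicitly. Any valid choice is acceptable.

Suppose ϵ > 0. For n ≥ 1, |13/(n + 3) − 0| = 13/(n + 3) ≤ 13/n.
We need 13/n < ϵ, i.e. n > 13/ϵ.
Take N_0 = 13/ϵ. If n > N_0 then |13/(n + 3)| ≤ 13/n < ϵ.

N_0 = 13/ϵ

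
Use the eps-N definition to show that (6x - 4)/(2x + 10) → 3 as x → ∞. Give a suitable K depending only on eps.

Let eps > 0 be given. We seek K > 0 such that x > K implies |(6x - 4)/(2x + 10) − 3| < eps.
(6x - 4)/(2x + 10) − 3 = (2(6x - 4) − 6(2x + 10)) / (2(2x + 10)) = -68/(2(2x + 10)).
For x > 0 we have 2x + 10 > 2x, so |(6x - 4)/(2x + 10) − 3| = 68/(2(2x + 10)) < 68/(2·2x) = 17/x.
Thus |(6x - 4)/(2x + 10) − 3| < eps whenever x > 17/eps.
Take K = 17/eps. If x > K then |(6x - 4)/(2x + 10) − 3| < 17/x < eps.

K = 17/eps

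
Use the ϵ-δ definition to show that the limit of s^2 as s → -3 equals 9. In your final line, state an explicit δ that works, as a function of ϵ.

δ = min(1, ϵ/7)

Let ϵ > 0 be given. We seek δ > 0 with 0 < |s + 3| < δ ⇒ |s^2 − 9| < ϵ.
Factor: s^2 − 9 = (s + 3)(s - 3), so |s^2 − 9| = |s + 3|·|s - 3|.
Impose δ ≤ 1 so that |s| < 4; then |s - 3| ≤ 7.
Hence |s^2 − 9| ≤ 7|s + 3|, which is < ϵ once |s + 3| < ϵ/7.
Take δ = min(1, ϵ/7). If 0 < |s + 3| < δ then both bounds hold and |s^2 − 9| ≤ 7|s + 3| < 7·(ϵ/7) = ϵ.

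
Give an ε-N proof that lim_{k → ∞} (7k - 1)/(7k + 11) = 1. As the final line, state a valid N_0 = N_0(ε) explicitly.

Suppose ε > 0. For k ≥ 1, |(7k - 1)/(7k + 11) − 1| = |-84|/(7(7k + 11)) = 84/(7(7k + 11)).
Since 7k + 11 ≥ 7k for k ≥ 1, this is ≤ 84/(7·7k) = (12/7)/k.
So |(7k - 1)/(7k + 11) − 1| < ε whenever k > (12/7)/ε.
Take N_0 = (12/7)/ε. If k > N_0 then |(7k - 1)/(7k + 11) − 1| ≤ (12/7)/k < ε.

N_0 = (12/7)/ε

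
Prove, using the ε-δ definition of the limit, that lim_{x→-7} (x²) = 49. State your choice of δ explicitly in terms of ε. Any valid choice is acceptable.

Let ε > 0 be given. We seek δ > 0 with 0 < |x + 7| < δ ⇒ |x² − 49| < ε.
Factor: x² − 49 = (x + 7)(x - 7), so |x² − 49| = |x + 7|·|x - 7|.
Restrict δ ≤ 1. Then |x + 7| < 1 gives |x| < 8, so by the triangle inequality |x - 7| ≤ 8 + 7 = 15.
Hence |x² − 49| ≤ 15|x + 7|, which is < ε once |x + 7| < ε/15.
Take δ = min(1, ε/15). If 0 < |x + 7| < δ then both bounds hold and |x² − 49| ≤ 15|x + 7| < 15·(ε/15) = ε.

δ = min(1, ε/15)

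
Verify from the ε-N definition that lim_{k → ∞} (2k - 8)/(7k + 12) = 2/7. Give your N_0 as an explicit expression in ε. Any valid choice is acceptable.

N_0 = (80/49)/ε

Let ε > 0 be given. For k ≥ 1, |(2k - 8)/(7k + 12) − (2/7)| = |-80|/(7(7k + 12)) = 80/(7(7k + 12)).
Since 7k + 12 ≥ 7k for k ≥ 1, this is ≤ 80/(7·7k) = (80/49)/k.
So |(2k - 8)/(7k + 12) − (2/7)| < ε whenever k > (80/49)/ε.
Take N_0 = (80/49)/ε. If k > N_0 then |(2k - 8)/(7k + 12) − (2/7)| ≤ (80/49)/k < ε.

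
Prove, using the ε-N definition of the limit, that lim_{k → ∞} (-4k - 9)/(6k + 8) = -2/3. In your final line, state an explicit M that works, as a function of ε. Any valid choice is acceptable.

M = (11/18)/ε

Suppose ε > 0. For k ≥ 1, |(-4k - 9)/(6k + 8) + 2/3| = |-22|/(6(6k + 8)) = 22/(6(6k + 8)).
Since 6k + 8 ≥ 6k for k ≥ 1, this is ≤ 22/(6·6k) = (11/18)/k.
So |(-4k - 9)/(6k + 8) + 2/3| < ε whenever k > (11/18)/ε.
Take M = (11/18)/ε. If k > M then |(-4k - 9)/(6k + 8) + 2/3| ≤ (11/18)/k < ε.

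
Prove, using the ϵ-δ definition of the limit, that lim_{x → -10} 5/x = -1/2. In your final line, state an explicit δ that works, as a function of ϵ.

δ = min(5, 10ϵ)

Fix ϵ > 0. We seek δ > 0 such that 0 < |x + 10| < δ implies |5/x + 1/2| < ϵ.
|5/x + 1/2| = 5·|-10 − x|/(10·|x|) = 5|x + 10|/(10|x|).
Require δ ≤ 5 so that |x| > 10 − 5 = 5, hence 10|x| > 50.
Then |5/x + 1/2| < 5|x + 10|/50, which is < ϵ when |x + 10| < 10ϵ.
Take δ = min(5, 10ϵ). Then 0 < |x + 10| < δ gives both |x + 10| < 5 and |x + 10| < 10ϵ, so |5/x + 1/2| < ϵ.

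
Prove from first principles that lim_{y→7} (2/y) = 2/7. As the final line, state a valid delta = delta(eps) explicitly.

delta = min(7/2, (49/4)eps)

Let eps > 0 be given. We seek delta > 0 such that 0 < |y − 7| < delta implies |2/y − (2/7)| < eps.
|2/y − (2/7)| = 2·|7 − y|/(7·|y|) = 2|y − 7|/(7|y|).
Restrict delta ≤ 7/2. Then |y − 7| < 7/2 gives |y| > 7/2, so 7|y| > 49/2.
Then |2/y − (2/7)| < 2|y − 7|/(49/2), which is < eps when |y − 7| < (49/4)eps.
Take delta = min(7/2, (49/4)eps). Then 0 < |y − 7| < delta gives both |y − 7| < 7/2 and |y − 7| < (49/4)eps, so |2/y − (2/7)| < eps.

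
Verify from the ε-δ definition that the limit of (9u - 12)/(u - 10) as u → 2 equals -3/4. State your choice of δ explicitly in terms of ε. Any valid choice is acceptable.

δ = min(4, (16/39)ε)

Suppose ε > 0. We want δ > 0 with 0 < |u − 2| < δ ⇒ |(9u - 12)/(u - 10) + 3/4| < ε.
Combining over a common denominator, (9u - 12)/(u - 10) + 3/4 = [(9u - 12)·(-8) − 6·(u - 10)] / [(-8)·(u - 10)] = -78(u − 2) / ((-8)(u - 10)).
So |(9u - 12)/(u - 10) + 3/4| = 78|u − 2| / (8·|u − 10|).
Require δ ≤ 4, so |u − 10| ≥ |-8| − |u − 2| > 8 − 4 = 4.
Hence |(9u - 12)/(u - 10) + 3/4| < 78|u − 2|/(8·4) = (39/16)|u − 2|, which is < ε once |u − 2| < (16/39)ε.
Take δ = min(4, (16/39)ε). Then 0 < |u − 2| < δ forces both bounds, so |(9u - 12)/(u - 10) + 3/4| < ε.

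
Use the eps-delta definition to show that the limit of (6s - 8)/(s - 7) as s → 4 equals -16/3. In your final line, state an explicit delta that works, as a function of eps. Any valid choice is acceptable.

delta = min(3/2, (9/68)eps)

Let eps > 0. We want delta > 0 with 0 < |s − 4| < delta ⇒ |(6s - 8)/(s - 7) + 16/3| < eps.
Combining over a common denominator, (6s - 8)/(s - 7) + 16/3 = [(6s - 8)·(-3) − 16·(s - 7)] / [(-3)·(s - 7)] = -34(s − 4) / ((-3)(s - 7)).
So |(6s - 8)/(s - 7) + 16/3| = 34|s − 4| / (3·|s − 7|).
Restrict delta ≤ 3/2. Then |s − 4| < 3/2 gives |s − 7| = |(s − 4) + (-3)| ≥ 3 − 3/2 = 3/2.
Hence |(6s - 8)/(s - 7) + 16/3| < 34|s − 4|/(3·(3/2)) = (68/9)|s − 4|, which is < eps once |s − 4| < (9/68)eps.
Take delta = min(3/2, (9/68)eps). Then 0 < |s − 4| < delta forces both bounds, so |(6s - 8)/(s - 7) + 16/3| < eps.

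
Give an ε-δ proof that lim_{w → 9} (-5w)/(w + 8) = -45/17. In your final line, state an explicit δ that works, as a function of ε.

Let ε > 0 be given. We want δ > 0 with 0 < |w − 9| < δ ⇒ |(-5w)/(w + 8) + 45/17| < ε.
Combining over a common denominator, (-5w)/(w + 8) + 45/17 = [(-5w)·17 − (-45)·(w + 8)] / [17·(w + 8)] = -40(w − 9) / (17(w + 8)).
So |(-5w)/(w + 8) + 45/17| = 40|w − 9| / (17·|w + 8|).
Restrict δ ≤ 17/2. Then |w − 9| < 17/2 gives |w + 8| = |(w − 9) + 17| ≥ 17 − 17/2 = 17/2.
Hence |(-5w)/(w + 8) + 45/17| < 40|w − 9|/(17·(17/2)) = (80/289)|w − 9|, which is < ε once |w − 9| < (289/80)ε.
Take δ = min(17/2, (289/80)ε). Then 0 < |w − 9| < δ forces both bounds, so |(-5w)/(w + 8) + 45/17| < ε.

δ = min(17/2, (289/80)ε)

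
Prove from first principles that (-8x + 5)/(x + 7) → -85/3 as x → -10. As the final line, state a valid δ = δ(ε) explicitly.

δ = min(3/2, (9/122)ε)

Let ε > 0 be given. We want δ > 0 with 0 < |x + 10| < δ ⇒ |(-8x + 5)/(x + 7) + 85/3| < ε.
Combining over a common denominator, (-8x + 5)/(x + 7) + 85/3 = [(-8x + 5)·(-3) − 85·(x + 7)] / [(-3)·(x + 7)] = -61(x + 10) / ((-3)(x + 7)).
So |(-8x + 5)/(x + 7) + 85/3| = 61|x + 10| / (3·|x + 7|).
Require δ ≤ 3/2, so |x + 7| ≥ |-3| − |x + 10| > 3 − 3/2 = 3/2.
Hence |(-8x + 5)/(x + 7) + 85/3| < 61|x + 10|/(3·(3/2)) = (122/9)|x + 10|, which is < ε once |x + 10| < (9/122)ε.
Take δ = min(3/2, (9/122)ε). Then 0 < |x + 10| < δ forces both bounds, so |(-8x + 5)/(x + 7) + 85/3| < ε.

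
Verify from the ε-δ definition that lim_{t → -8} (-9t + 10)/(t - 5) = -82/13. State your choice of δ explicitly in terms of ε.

δ = min(13/2, (169/70)ε)

Suppose ε > 0. We want δ > 0 with 0 < |t + 8| < δ ⇒ |(-9t + 10)/(t - 5) + 82/13| < ε.
Combining over a common denominator, (-9t + 10)/(t - 5) + 82/13 = [(-9t + 10)·(-13) − 82·(t - 5)] / [(-13)·(t - 5)] = 35(t + 8) / ((-13)(t - 5)).
So |(-9t + 10)/(t - 5) + 82/13| = 35|t + 8| / (13·|t − 5|).
Restrict δ ≤ 13/2. Then |t + 8| < 13/2 gives |t − 5| = |(t + 8) + (-13)| ≥ 13 − 13/2 = 13/2.
Hence |(-9t + 10)/(t - 5) + 82/13| < 35|t + 8|/(13·(13/2)) = (70/169)|t + 8|, which is < ε once |t + 8| < (169/70)ε.
Take δ = min(13/2, (169/70)ε). Then 0 < |t + 8| < δ forces both bounds, so |(-9t + 10)/(t - 5) + 82/13| < ε.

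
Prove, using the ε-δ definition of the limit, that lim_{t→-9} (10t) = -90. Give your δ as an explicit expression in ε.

δ = ε/10

Suppose ε > 0. We need δ > 0 so that 0 < |t + 9| < δ implies |(10t) + 90| < ε.
|(10t) + 90| = |10t + 90| = 10|t + 9|.
Thus it suffices that |t + 9| < ε/10.
Take δ = ε/10. If 0 < |t + 9| < δ then |(10t) + 90| = 10|t + 9| < 10·(ε/10) = ε.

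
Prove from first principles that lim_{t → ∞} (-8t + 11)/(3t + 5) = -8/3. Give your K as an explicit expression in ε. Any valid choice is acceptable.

Fix ε > 0. We seek K > 0 such that t > K implies |(-8t + 11)/(3t + 5) + 8/3| < ε.
(-8t + 11)/(3t + 5) + 8/3 = (3(-8t + 11) − (-8)(3t + 5)) / (3(3t + 5)) = 73/(3(3t + 5)).
For t > 0 we have 3t + 5 > 3t, so |(-8t + 11)/(3t + 5) + 8/3| = 73/(3(3t + 5)) < 73/(3·3t) = (73/9)/t.
Thus |(-8t + 11)/(3t + 5) + 8/3| < ε whenever t > (73/9)/ε.
Take K = (73/9)/ε. If t > K then |(-8t + 11)/(3t + 5) + 8/3| < (73/9)/t < ε.

K = (73/9)/ε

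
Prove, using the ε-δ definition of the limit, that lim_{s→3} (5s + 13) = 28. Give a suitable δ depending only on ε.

Fix ε > 0. We need δ > 0 so that 0 < |s − 3| < δ implies |(5s + 13) − 28| < ε.
Since (5s + 13) − 28 = 5(s − 3), we have |(5s + 13) − 28| = 5|s − 3|.
Thus it suffices that |s − 3| < ε/5.
Take δ = ε/5. If 0 < |s − 3| < δ then |(5s + 13) − 28| = 5|s − 3| < 5·(ε/5) = ε.

δ = ε/5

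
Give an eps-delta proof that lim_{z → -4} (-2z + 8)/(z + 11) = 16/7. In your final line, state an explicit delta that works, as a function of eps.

Suppose eps > 0. We want delta > 0 with 0 < |z + 4| < delta ⇒ |(-2z + 8)/(z + 11) − (16/7)| < eps.
Combining over a common denominator, (-2z + 8)/(z + 11) − (16/7) = [(-2z + 8)·7 − 16·(z + 11)] / [7·(z + 11)] = -30(z + 4) / (7(z + 11)).
So |(-2z + 8)/(z + 11) − (16/7)| = 30|z + 4| / (7·|z + 11|).
Restrict delta ≤ 7/2. Then |z + 4| < 7/2 gives |z + 11| = |(z + 4) + 7| ≥ 7 − 7/2 = 7/2.
Hence |(-2z + 8)/(z + 11) − (16/7)| < 30|z + 4|/(7·(7/2)) = (60/49)|z + 4|, which is < eps once |z + 4| < (49/60)eps.
Take delta = min(7/2, (49/60)eps). Then 0 < |z + 4| < delta forces both bounds, so |(-2z + 8)/(z + 11) − (16/7)| < eps.

delta = min(7/2, (49/60)eps)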